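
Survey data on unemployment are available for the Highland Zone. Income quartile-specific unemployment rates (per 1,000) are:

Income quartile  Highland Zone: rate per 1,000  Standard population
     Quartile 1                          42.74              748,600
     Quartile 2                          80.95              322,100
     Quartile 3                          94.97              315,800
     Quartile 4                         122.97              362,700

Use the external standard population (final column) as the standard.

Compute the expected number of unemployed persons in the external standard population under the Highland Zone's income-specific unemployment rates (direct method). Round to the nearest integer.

Expected unemployed persons = Σ (standard pop × income-specific rate ÷ 1,000)
= 748,600×42.74/1,000 + 322,100×80.95/1,000 + 315,800×94.97/1,000 + 362,700×122.97/1,000
= 31995.16 + 26073.99 + 29991.53 + 44601.22 = 132661.90.

132662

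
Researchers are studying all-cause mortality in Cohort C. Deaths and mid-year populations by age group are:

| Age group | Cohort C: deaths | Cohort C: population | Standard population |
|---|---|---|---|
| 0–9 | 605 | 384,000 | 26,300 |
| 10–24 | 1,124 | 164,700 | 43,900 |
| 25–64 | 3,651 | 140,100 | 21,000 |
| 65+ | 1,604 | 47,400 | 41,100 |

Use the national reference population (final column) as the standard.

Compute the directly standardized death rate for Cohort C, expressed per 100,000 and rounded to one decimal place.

Age-specific rates per 100,000 for Cohort C: 157.55, 682.45, 2606.00, 3383.97.
Standard total = 132,300; weights = 0.1988, 0.3318, 0.1587, 0.3107.
Standardized rate: 0.1988×157.55 + 0.3318×682.45 + 0.1587×2606.00 + 0.3107×3383.97 = 1722.6775 per 100,000.

1722.7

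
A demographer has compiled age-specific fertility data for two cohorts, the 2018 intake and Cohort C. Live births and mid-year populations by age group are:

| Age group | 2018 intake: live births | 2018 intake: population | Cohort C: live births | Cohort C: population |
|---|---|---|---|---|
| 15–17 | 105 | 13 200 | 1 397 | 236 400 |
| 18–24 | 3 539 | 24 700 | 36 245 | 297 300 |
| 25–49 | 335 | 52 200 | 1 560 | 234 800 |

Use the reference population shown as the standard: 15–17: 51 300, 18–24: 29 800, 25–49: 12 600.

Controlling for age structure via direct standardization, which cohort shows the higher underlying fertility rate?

Age-specific rates per 1 000 for the 2018 intake: 7.955, 143.279, 6.418.
For Cohort C: 5.909, 121.914, 6.644.
Standard total = 93 700; weights = 0.5475, 0.3180, 0.1345.
The 2018 intake: 0.5475×7.955 + 0.3180×143.279 + 0.1345×6.418 = 50.7861 per 1 000.
Cohort C: 0.5475×5.909 + 0.3180×121.914 + 0.1345×6.644 = 42.9019 per 1 000.
The crude rates (44.16 vs 51.01) would put Cohort C higher, but that reflects its age composition; once standardized to a common age structure, the 2018 intake has the higher underlying rate.

2018 intake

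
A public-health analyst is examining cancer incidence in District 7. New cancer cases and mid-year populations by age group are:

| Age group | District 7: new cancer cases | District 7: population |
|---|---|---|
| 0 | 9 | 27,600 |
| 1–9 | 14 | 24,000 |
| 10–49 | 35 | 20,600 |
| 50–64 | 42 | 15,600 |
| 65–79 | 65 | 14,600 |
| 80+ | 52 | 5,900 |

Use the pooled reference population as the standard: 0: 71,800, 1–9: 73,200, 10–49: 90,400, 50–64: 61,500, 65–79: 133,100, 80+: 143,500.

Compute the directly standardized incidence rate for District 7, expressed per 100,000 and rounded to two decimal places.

391.04

Age-specific rates per 100,000 for District 7: 32.61, 58.33, 169.90, 269.23, 445.21, 881.36.
Standard total = 573,500; weights = 0.1252, 0.1276, 0.1576, 0.1072, 0.2321, 0.2502.
Standardized rate: 0.1252×32.61 + 0.1276×58.33 + 0.1576×169.90 + 0.1072×269.23 + 0.2321×445.21 + 0.2502×881.36 = 391.0369 per 100,000.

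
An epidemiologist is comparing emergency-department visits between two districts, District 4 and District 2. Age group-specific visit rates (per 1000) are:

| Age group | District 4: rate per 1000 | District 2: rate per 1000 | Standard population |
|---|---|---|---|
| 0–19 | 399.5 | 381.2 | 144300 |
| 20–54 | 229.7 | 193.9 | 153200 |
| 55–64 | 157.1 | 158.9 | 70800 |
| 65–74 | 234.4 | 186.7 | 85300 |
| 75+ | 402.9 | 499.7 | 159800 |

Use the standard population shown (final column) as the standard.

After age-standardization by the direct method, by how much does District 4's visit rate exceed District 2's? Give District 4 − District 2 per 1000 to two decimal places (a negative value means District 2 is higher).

-5.55

Standard total = 613400; weights = 0.2352, 0.2498, 0.1154, 0.1391, 0.2605.
District 4: 0.2352×399.5 + 0.2498×229.7 + 0.1154×157.1 + 0.1391×234.4 + 0.2605×402.9 = 307.0400 per 1000.
District 2: 0.2352×381.2 + 0.2498×193.9 + 0.1154×158.9 + 0.1391×186.7 + 0.2605×499.7 = 312.5861 per 1000.
Difference = 307.0400 − 312.5861 = -5.5462.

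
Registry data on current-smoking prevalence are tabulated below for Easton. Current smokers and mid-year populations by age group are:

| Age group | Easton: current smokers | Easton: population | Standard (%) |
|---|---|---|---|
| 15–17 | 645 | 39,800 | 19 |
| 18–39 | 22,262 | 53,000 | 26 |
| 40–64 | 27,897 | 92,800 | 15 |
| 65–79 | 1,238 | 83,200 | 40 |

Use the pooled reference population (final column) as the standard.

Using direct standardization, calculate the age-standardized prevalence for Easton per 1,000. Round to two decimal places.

163.33

Age-specific rates per 1,000 for Easton: 16.206, 420.038, 300.614, 14.880.
Standard weights: 0.19, 0.26, 0.15, 0.40.
Standardized rate: 0.1900×16.206 + 0.2600×420.038 + 0.1500×300.614 + 0.4000×14.880 = 163.3330 per 1,000.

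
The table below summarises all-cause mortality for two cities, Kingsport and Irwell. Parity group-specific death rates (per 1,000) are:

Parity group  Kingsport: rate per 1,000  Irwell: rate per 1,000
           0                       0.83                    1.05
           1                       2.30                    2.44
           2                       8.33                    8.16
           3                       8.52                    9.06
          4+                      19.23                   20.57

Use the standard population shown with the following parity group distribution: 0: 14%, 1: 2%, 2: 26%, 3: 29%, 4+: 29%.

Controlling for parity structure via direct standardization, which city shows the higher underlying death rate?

Standard weights: 0.14, 0.02, 0.26, 0.29, 0.29.
Kingsport: 0.1400×0.83 + 0.0200×2.30 + 0.2600×8.33 + 0.2900×8.52 + 0.2900×19.23 = 10.3755 per 1,000.
Irwell: 0.1400×1.05 + 0.0200×2.44 + 0.2600×8.16 + 0.2900×9.06 + 0.2900×20.57 = 10.9101 per 1,000.

Irwell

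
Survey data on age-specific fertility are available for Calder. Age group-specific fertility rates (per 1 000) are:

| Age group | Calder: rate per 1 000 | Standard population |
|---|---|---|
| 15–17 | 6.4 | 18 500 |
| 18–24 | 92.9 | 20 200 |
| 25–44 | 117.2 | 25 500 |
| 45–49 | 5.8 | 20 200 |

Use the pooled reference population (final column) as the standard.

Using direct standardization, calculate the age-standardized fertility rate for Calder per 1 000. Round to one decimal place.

Standard total = 84 400; weights = 0.2192, 0.2393, 0.3021, 0.2393.
Standardized rate: 0.2192×6.4 + 0.2393×92.9 + 0.3021×117.2 + 0.2393×5.8 = 60.4353 per 1 000.

60.4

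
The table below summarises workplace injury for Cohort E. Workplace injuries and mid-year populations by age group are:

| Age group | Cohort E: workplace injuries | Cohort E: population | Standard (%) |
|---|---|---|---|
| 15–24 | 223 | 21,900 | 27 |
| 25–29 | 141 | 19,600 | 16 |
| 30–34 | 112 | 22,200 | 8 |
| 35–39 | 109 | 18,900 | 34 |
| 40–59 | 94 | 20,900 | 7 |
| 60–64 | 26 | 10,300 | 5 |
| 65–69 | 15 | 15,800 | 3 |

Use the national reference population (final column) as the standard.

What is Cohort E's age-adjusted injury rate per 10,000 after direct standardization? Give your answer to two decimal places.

Age-specific rates per 10,000 for Cohort E: 101.83, 71.94, 50.45, 57.67, 44.98, 25.24, 9.49.
Standard weights: 0.27, 0.16, 0.08, 0.34, 0.07, 0.05, 0.03.
Standardized rate: 0.2700×101.83 + 0.1600×71.94 + 0.0800×50.45 + 0.3400×57.67 + 0.0700×44.98 + 0.0500×25.24 + 0.0300×9.49 = 67.3431 per 10,000.

67.34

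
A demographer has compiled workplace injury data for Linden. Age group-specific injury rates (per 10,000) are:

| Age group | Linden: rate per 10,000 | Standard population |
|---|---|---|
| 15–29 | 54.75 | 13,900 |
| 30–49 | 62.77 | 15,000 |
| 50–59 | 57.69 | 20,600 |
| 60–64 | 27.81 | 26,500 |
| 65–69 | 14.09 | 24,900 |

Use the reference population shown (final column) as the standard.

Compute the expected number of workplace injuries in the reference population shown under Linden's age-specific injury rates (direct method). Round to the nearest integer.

Expected workplace injuries = Σ (standard pop × age-specific rate ÷ 10,000)
= 13,900×54.75/10,000 + 15,000×62.77/10,000 + 20,600×57.69/10,000 + 26,500×27.81/10,000 + 24,900×14.09/10,000
= 76.10 + 94.16 + 118.84 + 73.70 + 35.08 = 397.88.

398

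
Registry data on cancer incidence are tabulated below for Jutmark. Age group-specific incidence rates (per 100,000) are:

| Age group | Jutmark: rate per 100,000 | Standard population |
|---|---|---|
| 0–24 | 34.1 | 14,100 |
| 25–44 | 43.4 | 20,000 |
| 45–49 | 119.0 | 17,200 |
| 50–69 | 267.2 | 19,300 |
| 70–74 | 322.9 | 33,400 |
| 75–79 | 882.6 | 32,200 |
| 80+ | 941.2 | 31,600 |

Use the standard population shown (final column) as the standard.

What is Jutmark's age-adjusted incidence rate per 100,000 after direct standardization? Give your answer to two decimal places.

Standard total = 167,800; weights = 0.0840, 0.1192, 0.1025, 0.1150, 0.1990, 0.1919, 0.1883.
Standardized rate: 0.0840×34.1 + 0.1192×43.4 + 0.1025×119.0 + 0.1150×267.2 + 0.1990×322.9 + 0.1919×882.6 + 0.1883×941.2 = 461.8538 per 100,000.

461.85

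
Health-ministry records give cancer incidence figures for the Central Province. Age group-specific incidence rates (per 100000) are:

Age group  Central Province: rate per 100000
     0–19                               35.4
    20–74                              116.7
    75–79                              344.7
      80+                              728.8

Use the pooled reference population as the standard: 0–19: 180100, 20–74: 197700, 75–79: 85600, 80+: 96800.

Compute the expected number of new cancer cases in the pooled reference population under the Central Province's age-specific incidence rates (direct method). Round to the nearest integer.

1295

Expected new cancer cases = Σ (standard pop × age-specific rate ÷ 100000)
= 180100×35.4/100000 + 197700×116.7/100000 + 85600×344.7/100000 + 96800×728.8/100000
= 63.76 + 230.72 + 295.06 + 705.48 = 1295.01.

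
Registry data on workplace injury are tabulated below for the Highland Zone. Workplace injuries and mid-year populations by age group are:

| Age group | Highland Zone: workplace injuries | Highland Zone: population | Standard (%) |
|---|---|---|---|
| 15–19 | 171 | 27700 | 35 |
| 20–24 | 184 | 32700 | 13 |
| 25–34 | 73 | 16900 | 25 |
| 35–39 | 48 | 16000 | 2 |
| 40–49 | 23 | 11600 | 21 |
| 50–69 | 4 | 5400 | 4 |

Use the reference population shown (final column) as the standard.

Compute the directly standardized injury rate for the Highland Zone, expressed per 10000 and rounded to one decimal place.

44.8

Age-specific rates per 10000 for the Highland Zone: 61.73, 56.27, 43.20, 30.00, 19.83, 7.41.
Standard weights: 0.35, 0.13, 0.25, 0.02, 0.21, 0.04.
Standardized rate: 0.3500×61.73 + 0.1300×56.27 + 0.2500×43.20 + 0.0200×30.00 + 0.2100×19.83 + 0.0400×7.41 = 44.7804 per 10000.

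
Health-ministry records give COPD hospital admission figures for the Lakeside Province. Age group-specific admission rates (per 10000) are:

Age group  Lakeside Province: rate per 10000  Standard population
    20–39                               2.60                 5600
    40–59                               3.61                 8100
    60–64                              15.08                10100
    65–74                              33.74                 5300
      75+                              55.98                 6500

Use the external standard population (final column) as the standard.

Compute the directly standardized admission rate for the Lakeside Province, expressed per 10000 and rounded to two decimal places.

Standard total = 35600; weights = 0.1573, 0.2275, 0.2837, 0.1489, 0.1826.
Standardized rate: 0.1573×2.60 + 0.2275×3.61 + 0.2837×15.08 + 0.1489×33.74 + 0.1826×55.98 = 20.7528 per 10000.

20.75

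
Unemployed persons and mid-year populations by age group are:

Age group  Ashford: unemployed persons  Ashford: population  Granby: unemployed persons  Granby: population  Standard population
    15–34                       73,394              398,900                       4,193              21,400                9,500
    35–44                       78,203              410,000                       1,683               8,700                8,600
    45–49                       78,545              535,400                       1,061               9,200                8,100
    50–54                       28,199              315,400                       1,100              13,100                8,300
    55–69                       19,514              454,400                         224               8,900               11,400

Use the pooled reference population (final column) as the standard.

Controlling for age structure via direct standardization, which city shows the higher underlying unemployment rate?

Age-specific rates per 1,000 for Ashford: 183.991, 190.739, 146.703, 89.407, 42.945.
For Granby: 195.935, 193.448, 115.326, 83.969, 25.169.
Standard total = 45,900; weights = 0.2070, 0.1874, 0.1765, 0.1808, 0.2484.
Ashford: 0.2070×183.991 + 0.1874×190.739 + 0.1765×146.703 + 0.1808×89.407 + 0.2484×42.945 = 126.5406 per 1,000.
Granby: 0.2070×195.935 + 0.1874×193.448 + 0.1765×115.326 + 0.1808×83.969 + 0.2484×25.169 = 118.5848 per 1,000.
The crude rates (131.43 vs 134.76) would put Granby higher, but that reflects its age composition; once standardized to a common age structure, Ashford has the higher underlying rate.

Ashford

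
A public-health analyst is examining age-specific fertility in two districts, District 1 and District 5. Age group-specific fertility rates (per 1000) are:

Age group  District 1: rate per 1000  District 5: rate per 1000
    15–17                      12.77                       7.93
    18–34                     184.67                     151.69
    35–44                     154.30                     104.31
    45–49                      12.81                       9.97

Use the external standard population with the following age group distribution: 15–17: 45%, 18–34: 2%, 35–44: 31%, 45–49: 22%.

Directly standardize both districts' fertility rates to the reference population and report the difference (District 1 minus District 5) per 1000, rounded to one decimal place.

Standard weights: 0.45, 0.02, 0.31, 0.22.
District 1: 0.4500×12.77 + 0.0200×184.67 + 0.3100×154.30 + 0.2200×12.81 = 60.0911 per 1000.
District 5: 0.4500×7.93 + 0.0200×151.69 + 0.3100×104.31 + 0.2200×9.97 = 41.1318 per 1000.
Difference = 60.0911 − 41.1318 = 18.9593.

19.0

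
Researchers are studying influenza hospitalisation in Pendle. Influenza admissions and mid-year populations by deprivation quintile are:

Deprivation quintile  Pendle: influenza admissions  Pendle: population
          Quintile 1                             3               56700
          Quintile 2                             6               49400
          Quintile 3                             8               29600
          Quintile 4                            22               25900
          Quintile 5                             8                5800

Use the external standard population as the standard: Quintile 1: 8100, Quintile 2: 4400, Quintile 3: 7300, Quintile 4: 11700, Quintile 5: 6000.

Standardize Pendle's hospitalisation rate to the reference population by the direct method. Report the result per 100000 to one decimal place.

Deprivation-specific rates per 100000 for Pendle: 5.29, 12.15, 27.03, 84.94, 137.93.
Standard total = 37500; weights = 0.2160, 0.1173, 0.1947, 0.3120, 0.1600.
Standardized rate: 0.2160×5.29 + 0.1173×12.15 + 0.1947×27.03 + 0.3120×84.94 + 0.1600×137.93 = 56.4001 per 100000.

56.4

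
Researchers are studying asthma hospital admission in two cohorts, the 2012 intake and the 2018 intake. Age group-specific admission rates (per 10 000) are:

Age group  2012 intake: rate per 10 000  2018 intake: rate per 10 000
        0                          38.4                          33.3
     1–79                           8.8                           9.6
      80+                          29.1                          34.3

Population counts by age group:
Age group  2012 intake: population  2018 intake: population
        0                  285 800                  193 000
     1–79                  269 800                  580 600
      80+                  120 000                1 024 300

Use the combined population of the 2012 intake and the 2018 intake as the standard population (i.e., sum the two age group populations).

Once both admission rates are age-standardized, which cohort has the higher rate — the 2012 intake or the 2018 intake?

Combined standard total = 2 473 500; weights = 0.1936, 0.3438, 0.4626.
The 2012 intake: 0.1936×38.4 + 0.3438×8.8 + 0.4626×29.1 = 23.9210 per 10 000.
The 2018 intake: 0.1936×33.3 + 0.3438×9.6 + 0.4626×34.3 = 25.6145 per 10 000.

2018 intake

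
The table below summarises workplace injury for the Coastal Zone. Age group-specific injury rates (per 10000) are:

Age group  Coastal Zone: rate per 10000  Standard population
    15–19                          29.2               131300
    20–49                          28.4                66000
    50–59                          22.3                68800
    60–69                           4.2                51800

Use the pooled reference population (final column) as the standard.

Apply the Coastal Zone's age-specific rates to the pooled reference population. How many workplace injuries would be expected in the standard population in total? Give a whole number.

746

Expected workplace injuries = Σ (standard pop × age-specific rate ÷ 10000)
= 131300×29.2/10000 + 66000×28.4/10000 + 68800×22.3/10000 + 51800×4.2/10000
= 383.40 + 187.44 + 153.42 + 21.76 = 746.02.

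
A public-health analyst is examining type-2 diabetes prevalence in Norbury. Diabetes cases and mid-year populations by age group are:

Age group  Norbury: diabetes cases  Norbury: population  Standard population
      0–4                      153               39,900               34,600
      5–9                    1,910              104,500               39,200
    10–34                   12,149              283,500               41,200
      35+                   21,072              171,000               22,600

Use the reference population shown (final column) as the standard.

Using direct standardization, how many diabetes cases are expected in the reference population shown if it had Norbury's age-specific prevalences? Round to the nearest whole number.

Age-specific rates per 1,000 for Norbury: 3.835, 18.278, 42.854, 123.228.
Expected diabetes cases = Σ (standard pop × age-specific rate ÷ 1,000)
= 34,600×3.835/1,000 + 39,200×18.278/1,000 + 41,200×42.854/1,000 + 22,600×123.228/1,000
= 132.68 + 716.48 + 1765.57 + 2784.95 = 5399.68.

5400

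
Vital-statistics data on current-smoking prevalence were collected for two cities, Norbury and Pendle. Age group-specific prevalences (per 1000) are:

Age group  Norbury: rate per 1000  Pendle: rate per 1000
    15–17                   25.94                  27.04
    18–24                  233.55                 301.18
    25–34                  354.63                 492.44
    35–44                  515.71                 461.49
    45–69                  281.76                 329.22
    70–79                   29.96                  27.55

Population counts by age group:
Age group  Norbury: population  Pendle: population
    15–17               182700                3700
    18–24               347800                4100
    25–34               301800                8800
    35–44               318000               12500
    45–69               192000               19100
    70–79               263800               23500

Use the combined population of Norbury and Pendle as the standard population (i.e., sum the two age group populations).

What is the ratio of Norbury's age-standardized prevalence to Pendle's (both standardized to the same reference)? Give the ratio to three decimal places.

Combined standard total = 1677800; weights = 0.1111, 0.2097, 0.1851, 0.1970, 0.1258, 0.1712.
Norbury: 0.1111×25.94 + 0.2097×233.55 + 0.1851×354.63 + 0.1970×515.71 + 0.1258×281.76 + 0.1712×29.96 = 259.6846 per 1000.
Pendle: 0.1111×27.04 + 0.2097×301.18 + 0.1851×492.44 + 0.1970×461.49 + 0.1258×329.22 + 0.1712×27.55 = 294.3815 per 1000.
Ratio = 259.6846 ÷ 294.3815 = 0.88214.

0.882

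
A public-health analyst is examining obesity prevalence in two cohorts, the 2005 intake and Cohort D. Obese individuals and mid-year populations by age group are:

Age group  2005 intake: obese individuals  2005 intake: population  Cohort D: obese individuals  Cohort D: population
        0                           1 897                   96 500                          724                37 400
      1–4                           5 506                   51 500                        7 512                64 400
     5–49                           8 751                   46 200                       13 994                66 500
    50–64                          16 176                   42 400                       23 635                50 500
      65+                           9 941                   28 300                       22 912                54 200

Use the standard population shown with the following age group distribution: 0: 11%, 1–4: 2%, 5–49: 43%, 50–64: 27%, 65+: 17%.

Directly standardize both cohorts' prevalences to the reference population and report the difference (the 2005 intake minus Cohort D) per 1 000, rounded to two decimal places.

-44.71

Age-specific rates per 1 000 for the 2005 intake: 19.658, 106.913, 189.416, 381.509, 351.272.
For Cohort D: 19.358, 116.646, 210.436, 468.020, 422.731.
Standard weights: 0.11, 0.02, 0.43, 0.27, 0.17.
The 2005 intake: 0.1100×19.658 + 0.0200×106.913 + 0.4300×189.416 + 0.2700×381.509 + 0.1700×351.272 = 248.4731 per 1 000.
Cohort D: 0.1100×19.358 + 0.0200×116.646 + 0.4300×210.436 + 0.2700×468.020 + 0.1700×422.731 = 293.1794 per 1 000.
Difference = 248.4731 − 293.1794 = -44.7063.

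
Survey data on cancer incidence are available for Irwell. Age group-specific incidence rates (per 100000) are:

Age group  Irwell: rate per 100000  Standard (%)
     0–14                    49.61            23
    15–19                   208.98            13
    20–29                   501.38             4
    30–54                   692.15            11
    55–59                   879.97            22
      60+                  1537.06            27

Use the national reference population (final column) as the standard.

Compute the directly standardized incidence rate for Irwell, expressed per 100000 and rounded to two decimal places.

Standard weights: 0.23, 0.13, 0.04, 0.11, 0.22, 0.27.
Standardized rate: 0.2300×49.61 + 0.1300×208.98 + 0.0400×501.38 + 0.1100×692.15 + 0.2200×879.97 + 0.2700×1537.06 = 743.3690 per 100000.

743.37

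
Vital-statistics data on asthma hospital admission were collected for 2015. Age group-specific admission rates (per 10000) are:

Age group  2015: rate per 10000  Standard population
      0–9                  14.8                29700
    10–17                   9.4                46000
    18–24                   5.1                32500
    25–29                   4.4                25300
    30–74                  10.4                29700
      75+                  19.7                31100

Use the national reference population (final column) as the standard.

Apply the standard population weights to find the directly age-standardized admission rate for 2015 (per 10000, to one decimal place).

10.7

Standard total = 194300; weights = 0.1529, 0.2367, 0.1673, 0.1302, 0.1529, 0.1601.
Standardized rate: 0.1529×14.8 + 0.2367×9.4 + 0.1673×5.1 + 0.1302×4.4 + 0.1529×10.4 + 0.1601×19.7 = 10.6566 per 10000.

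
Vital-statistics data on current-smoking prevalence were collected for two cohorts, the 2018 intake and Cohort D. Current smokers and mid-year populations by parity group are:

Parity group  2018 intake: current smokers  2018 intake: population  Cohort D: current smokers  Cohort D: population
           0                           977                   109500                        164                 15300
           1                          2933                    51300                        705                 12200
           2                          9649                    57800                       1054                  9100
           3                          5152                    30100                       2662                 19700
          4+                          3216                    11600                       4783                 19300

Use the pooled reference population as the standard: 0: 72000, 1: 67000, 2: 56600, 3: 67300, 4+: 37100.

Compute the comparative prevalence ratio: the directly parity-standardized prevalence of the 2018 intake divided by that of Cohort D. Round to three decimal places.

Parity-specific rates per 1000 for the 2018 intake: 8.922, 57.173, 166.938, 171.163, 277.241.
For Cohort D: 10.719, 57.787, 115.824, 135.127, 247.824.
Standard total = 300000; weights = 0.2400, 0.2233, 0.1887, 0.2243, 0.1237.
The 2018 intake: 0.2400×8.922 + 0.2233×57.173 + 0.1887×166.938 + 0.2243×171.163 + 0.1237×277.241 = 119.0887 per 1000.
Cohort D: 0.2400×10.719 + 0.2233×57.787 + 0.1887×115.824 + 0.2243×135.127 + 0.1237×247.824 = 98.2915 per 1000.
Ratio = 119.0887 ÷ 98.2915 = 1.21159.

1.212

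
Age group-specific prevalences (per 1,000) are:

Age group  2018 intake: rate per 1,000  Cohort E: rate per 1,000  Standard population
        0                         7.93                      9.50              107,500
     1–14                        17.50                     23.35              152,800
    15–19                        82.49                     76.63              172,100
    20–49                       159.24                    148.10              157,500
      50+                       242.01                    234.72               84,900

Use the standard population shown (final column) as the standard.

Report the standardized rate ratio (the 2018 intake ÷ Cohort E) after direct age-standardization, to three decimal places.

Standard total = 674,800; weights = 0.1593, 0.2264, 0.2550, 0.2334, 0.1258.
The 2018 intake: 0.1593×7.93 + 0.2264×17.50 + 0.2550×82.49 + 0.2334×159.24 + 0.1258×242.01 = 93.8796 per 1,000.
Cohort E: 0.1593×9.50 + 0.2264×23.35 + 0.2550×76.63 + 0.2334×148.10 + 0.1258×234.72 = 90.4425 per 1,000.
Ratio = 93.8796 ÷ 90.4425 = 1.03800.

1.038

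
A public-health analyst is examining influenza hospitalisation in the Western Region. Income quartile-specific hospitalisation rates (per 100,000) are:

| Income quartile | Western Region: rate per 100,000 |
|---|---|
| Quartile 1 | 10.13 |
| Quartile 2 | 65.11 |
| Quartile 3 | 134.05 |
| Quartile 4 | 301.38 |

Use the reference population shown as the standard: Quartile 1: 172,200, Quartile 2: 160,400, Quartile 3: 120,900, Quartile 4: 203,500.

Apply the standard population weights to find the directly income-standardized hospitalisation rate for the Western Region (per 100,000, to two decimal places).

Standard total = 657,000; weights = 0.2621, 0.2441, 0.1840, 0.3097.
Standardized rate: 0.2621×10.13 + 0.2441×65.11 + 0.1840×134.05 + 0.3097×301.38 = 136.5685 per 100,000.

136.57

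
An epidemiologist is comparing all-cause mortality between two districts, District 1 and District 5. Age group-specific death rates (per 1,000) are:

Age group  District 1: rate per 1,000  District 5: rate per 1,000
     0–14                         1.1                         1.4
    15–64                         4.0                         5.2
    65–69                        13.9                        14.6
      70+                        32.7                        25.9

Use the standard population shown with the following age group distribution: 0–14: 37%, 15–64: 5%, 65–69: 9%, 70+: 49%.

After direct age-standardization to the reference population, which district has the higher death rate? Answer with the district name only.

District 1

Standard weights: 0.37, 0.05, 0.09, 0.49.
District 1: 0.3700×1.1 + 0.0500×4.0 + 0.0900×13.9 + 0.4900×32.7 = 17.8810 per 1,000.
District 5: 0.3700×1.4 + 0.0500×5.2 + 0.0900×14.6 + 0.4900×25.9 = 14.7830 per 1,000.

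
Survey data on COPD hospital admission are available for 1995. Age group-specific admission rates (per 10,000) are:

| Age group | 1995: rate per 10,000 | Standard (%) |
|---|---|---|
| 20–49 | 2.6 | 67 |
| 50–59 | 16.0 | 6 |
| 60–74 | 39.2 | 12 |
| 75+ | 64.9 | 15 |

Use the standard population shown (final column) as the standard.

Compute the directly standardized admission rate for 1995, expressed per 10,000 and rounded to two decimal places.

Standard weights: 0.67, 0.06, 0.12, 0.15.
Standardized rate: 0.6700×2.6 + 0.0600×16.0 + 0.1200×39.2 + 0.1500×64.9 = 17.1410 per 10,000.

17.14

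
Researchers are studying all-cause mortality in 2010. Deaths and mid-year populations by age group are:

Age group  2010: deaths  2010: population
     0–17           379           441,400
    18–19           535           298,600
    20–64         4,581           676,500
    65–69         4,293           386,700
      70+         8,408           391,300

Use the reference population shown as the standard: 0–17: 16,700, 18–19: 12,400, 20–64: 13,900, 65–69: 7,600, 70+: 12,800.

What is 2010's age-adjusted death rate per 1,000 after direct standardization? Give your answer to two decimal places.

Age-specific rates per 1,000 for 2010: 0.859, 1.792, 6.772, 11.102, 21.487.
Standard total = 63,400; weights = 0.2634, 0.1956, 0.2192, 0.1199, 0.2019.
Standardized rate: 0.2634×0.859 + 0.1956×1.792 + 0.2192×6.772 + 0.1199×11.102 + 0.2019×21.487 = 7.7302 per 1,000.

7.73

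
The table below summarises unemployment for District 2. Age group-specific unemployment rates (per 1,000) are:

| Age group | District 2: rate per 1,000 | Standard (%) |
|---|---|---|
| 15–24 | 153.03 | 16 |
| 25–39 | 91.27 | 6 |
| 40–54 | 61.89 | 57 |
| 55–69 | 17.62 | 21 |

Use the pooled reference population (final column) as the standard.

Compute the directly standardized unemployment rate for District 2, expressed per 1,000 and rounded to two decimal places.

68.94

Standard weights: 0.16, 0.06, 0.57, 0.21.
Standardized rate: 0.1600×153.03 + 0.0600×91.27 + 0.5700×61.89 + 0.2100×17.62 = 68.9385 per 1,000.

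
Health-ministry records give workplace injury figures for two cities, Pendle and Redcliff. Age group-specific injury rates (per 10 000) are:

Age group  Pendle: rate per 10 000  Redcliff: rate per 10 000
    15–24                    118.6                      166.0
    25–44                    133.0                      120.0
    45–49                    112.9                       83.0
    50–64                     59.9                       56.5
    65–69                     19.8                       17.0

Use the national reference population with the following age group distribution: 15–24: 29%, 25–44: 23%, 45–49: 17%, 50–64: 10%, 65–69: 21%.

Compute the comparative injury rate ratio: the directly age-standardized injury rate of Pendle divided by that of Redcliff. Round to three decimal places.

Standard weights: 0.29, 0.23, 0.17, 0.10, 0.21.
Pendle: 0.2900×118.6 + 0.2300×133.0 + 0.1700×112.9 + 0.1000×59.9 + 0.2100×19.8 = 94.3250 per 10 000.
Redcliff: 0.2900×166.0 + 0.2300×120.0 + 0.1700×83.0 + 0.1000×56.5 + 0.2100×17.0 = 99.0700 per 10 000.
Ratio = 94.3250 ÷ 99.0700 = 0.95210.

0.952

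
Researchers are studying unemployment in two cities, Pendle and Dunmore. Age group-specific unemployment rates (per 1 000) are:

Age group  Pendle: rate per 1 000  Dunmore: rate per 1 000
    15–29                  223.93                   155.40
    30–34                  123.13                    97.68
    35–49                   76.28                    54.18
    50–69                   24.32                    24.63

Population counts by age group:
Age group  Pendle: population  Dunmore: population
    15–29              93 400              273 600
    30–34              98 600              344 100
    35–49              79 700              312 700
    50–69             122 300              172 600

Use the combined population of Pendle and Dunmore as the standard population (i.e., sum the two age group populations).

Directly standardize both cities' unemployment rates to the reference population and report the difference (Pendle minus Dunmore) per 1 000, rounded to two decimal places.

Combined standard total = 1 497 000; weights = 0.2452, 0.2957, 0.2621, 0.1970.
Pendle: 0.2452×223.93 + 0.2957×123.13 + 0.2621×76.28 + 0.1970×24.32 = 116.0963 per 1 000.
Dunmore: 0.2452×155.40 + 0.2957×97.68 + 0.2621×54.18 + 0.1970×24.63 = 86.0376 per 1 000.
Difference = 116.0963 − 86.0376 = 30.0587.

30.06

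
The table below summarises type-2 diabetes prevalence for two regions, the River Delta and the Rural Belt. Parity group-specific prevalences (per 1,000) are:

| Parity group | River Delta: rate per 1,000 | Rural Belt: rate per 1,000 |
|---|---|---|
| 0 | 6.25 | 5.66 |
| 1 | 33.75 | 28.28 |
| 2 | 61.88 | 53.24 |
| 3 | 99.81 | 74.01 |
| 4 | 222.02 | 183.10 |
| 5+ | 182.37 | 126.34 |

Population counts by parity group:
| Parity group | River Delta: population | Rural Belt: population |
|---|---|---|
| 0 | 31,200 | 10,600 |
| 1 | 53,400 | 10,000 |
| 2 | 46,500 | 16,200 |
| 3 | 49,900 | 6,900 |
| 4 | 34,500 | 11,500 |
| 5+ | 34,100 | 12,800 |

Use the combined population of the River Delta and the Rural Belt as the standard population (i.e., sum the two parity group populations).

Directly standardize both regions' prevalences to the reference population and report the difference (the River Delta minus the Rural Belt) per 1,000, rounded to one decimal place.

21.4

Combined standard total = 317,600; weights = 0.1316, 0.1996, 0.1974, 0.1788, 0.1448, 0.1477.
The River Delta: 0.1316×6.25 + 0.1996×33.75 + 0.1974×61.88 + 0.1788×99.81 + 0.1448×222.02 + 0.1477×182.37 = 96.7133 per 1,000.
The Rural Belt: 0.1316×5.66 + 0.1996×28.28 + 0.1974×53.24 + 0.1788×74.01 + 0.1448×183.10 + 0.1477×126.34 = 75.3130 per 1,000.
Difference = 96.7133 − 75.3130 = 21.4004.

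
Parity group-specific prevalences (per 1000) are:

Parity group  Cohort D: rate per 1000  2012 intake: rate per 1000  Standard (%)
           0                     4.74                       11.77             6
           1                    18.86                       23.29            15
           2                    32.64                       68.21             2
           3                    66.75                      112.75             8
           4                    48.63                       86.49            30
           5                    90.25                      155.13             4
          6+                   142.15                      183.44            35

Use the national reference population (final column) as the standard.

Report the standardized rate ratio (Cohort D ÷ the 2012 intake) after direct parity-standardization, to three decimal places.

0.695

Standard weights: 0.06, 0.15, 0.02, 0.08, 0.30, 0.04, 0.35.
Cohort D: 0.0600×4.74 + 0.1500×18.86 + 0.0200×32.64 + 0.0800×66.75 + 0.3000×48.63 + 0.0400×90.25 + 0.3500×142.15 = 77.0577 per 1000.
The 2012 intake: 0.0600×11.77 + 0.1500×23.29 + 0.0200×68.21 + 0.0800×112.75 + 0.3000×86.49 + 0.0400×155.13 + 0.3500×183.44 = 110.9401 per 1000.
Ratio = 77.0577 ÷ 110.9401 = 0.69459.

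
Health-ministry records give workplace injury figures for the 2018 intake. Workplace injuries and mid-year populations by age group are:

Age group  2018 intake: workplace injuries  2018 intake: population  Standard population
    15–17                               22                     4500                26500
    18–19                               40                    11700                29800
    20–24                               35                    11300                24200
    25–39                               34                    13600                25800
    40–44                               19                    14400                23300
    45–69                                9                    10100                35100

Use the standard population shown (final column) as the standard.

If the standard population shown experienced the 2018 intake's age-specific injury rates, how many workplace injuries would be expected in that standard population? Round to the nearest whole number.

Age-specific rates per 10000 for the 2018 intake: 48.89, 34.19, 30.97, 25.00, 13.19, 8.91.
Expected workplace injuries = Σ (standard pop × age-specific rate ÷ 10000)
= 26500×48.89/10000 + 29800×34.19/10000 + 24200×30.97/10000 + 25800×25.00/10000 + 23300×13.19/10000 + 35100×8.91/10000
= 129.56 + 101.88 + 74.96 + 64.50 + 30.74 + 31.28 = 432.91.

433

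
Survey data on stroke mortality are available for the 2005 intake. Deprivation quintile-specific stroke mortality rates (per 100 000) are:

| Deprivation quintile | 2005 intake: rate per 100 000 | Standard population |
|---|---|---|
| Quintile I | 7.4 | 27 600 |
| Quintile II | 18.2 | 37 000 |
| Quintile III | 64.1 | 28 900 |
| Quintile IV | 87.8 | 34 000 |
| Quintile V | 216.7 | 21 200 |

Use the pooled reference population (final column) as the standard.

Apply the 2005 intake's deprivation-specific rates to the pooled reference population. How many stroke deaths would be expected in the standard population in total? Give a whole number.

103

Expected stroke deaths = Σ (standard pop × deprivation-specific rate ÷ 100 000)
= 27 600×7.4/100 000 + 37 000×18.2/100 000 + 28 900×64.1/100 000 + 34 000×87.8/100 000 + 21 200×216.7/100 000
= 2.04 + 6.73 + 18.52 + 29.85 + 45.94 = 103.09.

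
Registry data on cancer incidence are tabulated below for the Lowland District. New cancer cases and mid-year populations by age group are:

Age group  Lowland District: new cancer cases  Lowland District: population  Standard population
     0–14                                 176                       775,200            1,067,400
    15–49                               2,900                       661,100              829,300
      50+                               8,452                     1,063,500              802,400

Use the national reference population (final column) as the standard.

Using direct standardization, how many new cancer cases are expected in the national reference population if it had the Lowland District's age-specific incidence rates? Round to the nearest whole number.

10257

Age-specific rates per 100,000 for the Lowland District: 22.70, 438.66, 794.73.
Expected new cancer cases = Σ (standard pop × age-specific rate ÷ 100,000)
= 1,067,400×22.70/100,000 + 829,300×438.66/100,000 + 802,400×794.73/100,000
= 242.34 + 3637.83 + 6376.95 = 10257.12.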